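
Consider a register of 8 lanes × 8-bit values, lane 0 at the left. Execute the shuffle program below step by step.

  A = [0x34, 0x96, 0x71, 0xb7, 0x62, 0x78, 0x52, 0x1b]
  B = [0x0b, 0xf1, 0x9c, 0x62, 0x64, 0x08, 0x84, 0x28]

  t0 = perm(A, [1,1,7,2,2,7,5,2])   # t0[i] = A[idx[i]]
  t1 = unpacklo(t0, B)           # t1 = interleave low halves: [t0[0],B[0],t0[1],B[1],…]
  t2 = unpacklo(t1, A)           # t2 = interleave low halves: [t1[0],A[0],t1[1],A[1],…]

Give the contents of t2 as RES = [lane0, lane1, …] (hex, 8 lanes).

→ t0 |96|96|1b|71|71|1b|78|71|
→ t1 |96|0b|96|f1|1b|9c|71|62|
→ t2 |96|34|0b|96|96|71|f1|b7|

RES = [0x96, 0x34, 0x0b, 0x96, 0x96, 0x71, 0xf1, 0xb7]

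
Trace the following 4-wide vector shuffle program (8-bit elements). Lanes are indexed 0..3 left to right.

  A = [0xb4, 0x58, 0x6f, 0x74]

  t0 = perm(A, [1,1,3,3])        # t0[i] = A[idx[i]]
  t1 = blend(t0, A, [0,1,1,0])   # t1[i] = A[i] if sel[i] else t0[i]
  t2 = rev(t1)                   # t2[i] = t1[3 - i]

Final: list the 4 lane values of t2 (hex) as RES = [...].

→ t0 |58|58|74|74|
→ t1 |58|58|6f|74|
→ t2 |74|6f|58|58|

RES = [0x74, 0x6f, 0x58, 0x58]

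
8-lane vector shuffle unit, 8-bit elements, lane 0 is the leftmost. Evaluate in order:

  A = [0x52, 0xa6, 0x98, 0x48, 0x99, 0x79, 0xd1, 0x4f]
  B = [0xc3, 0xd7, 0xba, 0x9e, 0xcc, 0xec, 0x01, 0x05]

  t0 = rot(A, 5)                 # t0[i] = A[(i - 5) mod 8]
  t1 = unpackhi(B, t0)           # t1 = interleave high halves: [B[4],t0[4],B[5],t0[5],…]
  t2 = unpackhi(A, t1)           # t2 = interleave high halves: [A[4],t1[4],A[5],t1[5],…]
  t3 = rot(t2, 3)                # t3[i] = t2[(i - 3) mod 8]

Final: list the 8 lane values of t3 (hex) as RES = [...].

RES = [ 0x05  0x4f  0x98  0x99  0x01  0x79  0xa6  0xd1 ]

  t0: 48 99 79 d1 4f 52 a6 98
  t1: cc 4f ec 52 01 a6 05 98
  t2: 99 01 79 a6 d1 05 4f 98
  t3: 05 4f 98 99 01 79 a6 d1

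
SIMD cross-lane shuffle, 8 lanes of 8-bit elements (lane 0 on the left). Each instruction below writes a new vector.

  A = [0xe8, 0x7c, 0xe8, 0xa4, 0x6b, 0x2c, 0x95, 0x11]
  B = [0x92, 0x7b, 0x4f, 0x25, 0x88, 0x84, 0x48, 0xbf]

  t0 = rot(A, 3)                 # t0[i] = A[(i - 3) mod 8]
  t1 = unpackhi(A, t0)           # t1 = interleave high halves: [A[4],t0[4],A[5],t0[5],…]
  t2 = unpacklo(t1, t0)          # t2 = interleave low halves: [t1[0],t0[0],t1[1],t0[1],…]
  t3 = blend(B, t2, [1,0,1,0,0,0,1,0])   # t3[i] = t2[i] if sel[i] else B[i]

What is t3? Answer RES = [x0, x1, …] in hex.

t0 = [0x2c, 0x95, 0x11, 0xe8, 0x7c, 0xe8, 0xa4, 0x6b]
t1 = [0x6b, 0x7c, 0x2c, 0xe8, 0x95, 0xa4, 0x11, 0x6b]
t2 = [0x6b, 0x2c, 0x7c, 0x95, 0x2c, 0x11, 0xe8, 0xe8]
t3 = [0x6b, 0x7b, 0x7c, 0x25, 0x88, 0x84, 0xe8, 0xbf]

RES = [0x6b, 0x7b, 0x7c, 0x25, 0x88, 0x84, 0xe8, 0xbf]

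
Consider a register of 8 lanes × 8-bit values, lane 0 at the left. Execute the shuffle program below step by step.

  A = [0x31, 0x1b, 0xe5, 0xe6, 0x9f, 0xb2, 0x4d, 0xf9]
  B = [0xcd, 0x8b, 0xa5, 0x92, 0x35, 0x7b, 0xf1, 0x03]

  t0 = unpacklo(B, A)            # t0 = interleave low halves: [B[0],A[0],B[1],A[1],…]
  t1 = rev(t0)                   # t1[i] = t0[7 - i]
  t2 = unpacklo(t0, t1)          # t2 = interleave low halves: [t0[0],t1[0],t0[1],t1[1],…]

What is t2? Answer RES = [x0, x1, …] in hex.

RES = [ 0xcd  0xe6  0x31  0x92  0x8b  0xe5  0x1b  0xa5 ]

  t0: cd 31 8b 1b a5 e5 92 e6
  t1: e6 92 e5 a5 1b 8b 31 cd
  t2: cd e6 31 92 8b e5 1b a5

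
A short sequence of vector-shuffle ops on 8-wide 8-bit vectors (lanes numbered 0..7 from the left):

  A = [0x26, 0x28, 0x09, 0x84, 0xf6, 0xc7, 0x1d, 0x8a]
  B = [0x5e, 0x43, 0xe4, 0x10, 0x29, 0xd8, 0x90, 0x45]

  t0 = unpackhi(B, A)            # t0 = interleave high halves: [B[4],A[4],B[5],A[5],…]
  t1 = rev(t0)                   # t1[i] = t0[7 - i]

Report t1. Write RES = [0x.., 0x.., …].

RES = [0x8a, 0x45, 0x1d, 0x90, 0xc7, 0xd8, 0xf6, 0x29]

  t0: 29 f6 d8 c7 90 1d 45 8a
  t1: 8a 45 1d 90 c7 d8 f6 29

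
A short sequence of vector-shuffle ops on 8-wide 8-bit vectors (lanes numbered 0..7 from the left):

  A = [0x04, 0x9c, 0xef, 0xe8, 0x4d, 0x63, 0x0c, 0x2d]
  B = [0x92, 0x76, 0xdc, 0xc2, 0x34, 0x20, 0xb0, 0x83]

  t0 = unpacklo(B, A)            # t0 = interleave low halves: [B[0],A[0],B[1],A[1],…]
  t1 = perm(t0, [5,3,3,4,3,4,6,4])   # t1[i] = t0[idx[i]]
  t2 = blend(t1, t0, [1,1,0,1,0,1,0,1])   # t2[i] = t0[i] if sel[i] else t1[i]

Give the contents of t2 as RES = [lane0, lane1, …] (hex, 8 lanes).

  t0: 92 04 76 9c dc ef c2 e8
  t1: ef 9c 9c dc 9c dc c2 dc
  t2: 92 04 9c 9c 9c ef c2 e8

RES = [ 0x92  0x04  0x9c  0x9c  0x9c  0xef  0xc2  0xe8 ]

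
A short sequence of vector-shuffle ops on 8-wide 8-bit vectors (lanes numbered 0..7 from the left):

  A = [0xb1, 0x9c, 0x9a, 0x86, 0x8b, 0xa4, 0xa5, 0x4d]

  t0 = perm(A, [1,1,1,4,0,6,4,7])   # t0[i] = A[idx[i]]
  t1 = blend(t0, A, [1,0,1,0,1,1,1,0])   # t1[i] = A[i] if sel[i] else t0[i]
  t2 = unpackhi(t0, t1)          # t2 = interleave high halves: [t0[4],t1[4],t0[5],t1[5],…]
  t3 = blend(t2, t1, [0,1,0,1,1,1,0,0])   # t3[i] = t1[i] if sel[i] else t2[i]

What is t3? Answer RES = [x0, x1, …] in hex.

RES = [ 0xb1  0x9c  0xa5  0x8b  0x8b  0xa4  0x4d  0x4d ]

t0 = [0x9c, 0x9c, 0x9c, 0x8b, 0xb1, 0xa5, 0x8b, 0x4d]
t1 = [0xb1, 0x9c, 0x9a, 0x8b, 0x8b, 0xa4, 0xa5, 0x4d]
t2 = [0xb1, 0x8b, 0xa5, 0xa4, 0x8b, 0xa5, 0x4d, 0x4d]
t3 = [0xb1, 0x9c, 0xa5, 0x8b, 0x8b, 0xa4, 0x4d, 0x4d]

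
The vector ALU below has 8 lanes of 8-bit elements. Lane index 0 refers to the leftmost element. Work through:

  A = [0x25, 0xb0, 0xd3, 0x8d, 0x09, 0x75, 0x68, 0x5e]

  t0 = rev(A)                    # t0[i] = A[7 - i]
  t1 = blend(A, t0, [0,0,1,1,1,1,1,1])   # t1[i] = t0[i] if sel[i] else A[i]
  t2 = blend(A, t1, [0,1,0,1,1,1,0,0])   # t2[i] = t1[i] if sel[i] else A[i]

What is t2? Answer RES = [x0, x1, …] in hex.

→ t0 |5e|68|75|09|8d|d3|b0|25|
→ t1 |25|b0|75|09|8d|d3|b0|25|
→ t2 |25|b0|d3|09|8d|d3|68|5e|

RES = [0x25, 0xb0, 0xd3, 0x09, 0x8d, 0xd3, 0x68, 0x5e]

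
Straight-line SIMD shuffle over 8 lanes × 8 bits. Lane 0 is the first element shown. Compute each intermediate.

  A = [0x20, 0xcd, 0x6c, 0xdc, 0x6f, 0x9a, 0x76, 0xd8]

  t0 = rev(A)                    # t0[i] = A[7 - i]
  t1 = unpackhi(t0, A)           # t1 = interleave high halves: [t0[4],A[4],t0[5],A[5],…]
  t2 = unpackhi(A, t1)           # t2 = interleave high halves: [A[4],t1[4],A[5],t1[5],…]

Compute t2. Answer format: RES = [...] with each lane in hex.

→ t0 |d8|76|9a|6f|dc|6c|cd|20|
→ t1 |dc|6f|6c|9a|cd|76|20|d8|
→ t2 |6f|cd|9a|76|76|20|d8|d8|

RES = [ 0x6f  0xcd  0x9a  0x76  0x76  0x20  0xd8  0xd8 ]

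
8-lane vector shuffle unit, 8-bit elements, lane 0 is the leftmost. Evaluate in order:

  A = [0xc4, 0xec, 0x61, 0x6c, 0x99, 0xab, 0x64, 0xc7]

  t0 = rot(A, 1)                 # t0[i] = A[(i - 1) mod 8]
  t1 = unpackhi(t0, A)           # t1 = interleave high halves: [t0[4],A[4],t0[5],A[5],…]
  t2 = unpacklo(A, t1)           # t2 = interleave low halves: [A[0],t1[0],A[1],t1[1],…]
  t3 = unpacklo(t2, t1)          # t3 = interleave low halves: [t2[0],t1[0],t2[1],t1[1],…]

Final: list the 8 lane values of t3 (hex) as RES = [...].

→ t0 |c7|c4|ec|61|6c|99|ab|64|
→ t1 |6c|99|99|ab|ab|64|64|c7|
→ t2 |c4|6c|ec|99|61|99|6c|ab|
→ t3 |c4|6c|6c|99|ec|99|99|ab|

RES = [ 0xc4  0x6c  0x6c  0x99  0xec  0x99  0x99  0xab ]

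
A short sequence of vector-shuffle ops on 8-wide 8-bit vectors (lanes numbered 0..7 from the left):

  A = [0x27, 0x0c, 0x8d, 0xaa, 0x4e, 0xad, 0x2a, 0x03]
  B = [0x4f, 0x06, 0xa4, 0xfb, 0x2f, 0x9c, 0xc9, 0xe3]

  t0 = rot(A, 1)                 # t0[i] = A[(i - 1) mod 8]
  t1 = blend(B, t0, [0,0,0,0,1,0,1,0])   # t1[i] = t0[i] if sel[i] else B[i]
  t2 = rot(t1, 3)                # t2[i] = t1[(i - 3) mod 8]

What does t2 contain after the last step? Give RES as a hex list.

RES = [0x9c, 0xad, 0xe3, 0x4f, 0x06, 0xa4, 0xfb, 0xaa]

  t0: 03 27 0c 8d aa 4e ad 2a
  t1: 4f 06 a4 fb aa 9c ad e3
  t2: 9c ad e3 4f 06 a4 fb aa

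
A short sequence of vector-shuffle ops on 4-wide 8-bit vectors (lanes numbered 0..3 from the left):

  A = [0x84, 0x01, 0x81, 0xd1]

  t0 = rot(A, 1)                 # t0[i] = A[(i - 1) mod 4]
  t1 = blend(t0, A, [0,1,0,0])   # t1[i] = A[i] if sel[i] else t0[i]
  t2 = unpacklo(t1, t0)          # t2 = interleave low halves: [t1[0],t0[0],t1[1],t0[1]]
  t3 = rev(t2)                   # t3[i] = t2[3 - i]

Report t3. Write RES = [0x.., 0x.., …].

RES = [0x84, 0x01, 0xd1, 0xd1]

t0 = [0xd1, 0x84, 0x01, 0x81]
t1 = [0xd1, 0x01, 0x01, 0x81]
t2 = [0xd1, 0xd1, 0x01, 0x84]
t3 = [0x84, 0x01, 0xd1, 0xd1]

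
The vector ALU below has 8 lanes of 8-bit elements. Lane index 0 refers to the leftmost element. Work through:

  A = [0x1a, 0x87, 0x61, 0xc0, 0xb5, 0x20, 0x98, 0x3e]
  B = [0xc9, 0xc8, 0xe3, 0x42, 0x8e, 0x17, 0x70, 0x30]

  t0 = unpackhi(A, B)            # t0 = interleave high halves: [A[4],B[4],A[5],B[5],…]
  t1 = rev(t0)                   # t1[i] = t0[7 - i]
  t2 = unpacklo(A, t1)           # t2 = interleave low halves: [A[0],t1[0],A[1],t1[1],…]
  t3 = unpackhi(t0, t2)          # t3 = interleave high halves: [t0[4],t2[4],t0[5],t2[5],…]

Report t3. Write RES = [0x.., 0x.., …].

RES = [0x98, 0x61, 0x70, 0x70, 0x3e, 0xc0, 0x30, 0x98]

→ t0 |b5|8e|20|17|98|70|3e|30|
→ t1 |30|3e|70|98|17|20|8e|b5|
→ t2 |1a|30|87|3e|61|70|c0|98|
→ t3 |98|61|70|70|3e|c0|30|98|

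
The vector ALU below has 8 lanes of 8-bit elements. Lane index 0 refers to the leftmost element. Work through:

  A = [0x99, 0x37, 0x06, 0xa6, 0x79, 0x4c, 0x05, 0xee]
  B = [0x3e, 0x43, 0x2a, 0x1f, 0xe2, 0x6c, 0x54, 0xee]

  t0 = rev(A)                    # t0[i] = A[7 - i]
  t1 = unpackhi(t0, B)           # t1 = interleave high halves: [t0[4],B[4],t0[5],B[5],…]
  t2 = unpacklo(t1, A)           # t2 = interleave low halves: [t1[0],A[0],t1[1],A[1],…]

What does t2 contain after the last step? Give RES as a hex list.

t0 = [0xee, 0x05, 0x4c, 0x79, 0xa6, 0x06, 0x37, 0x99]
t1 = [0xa6, 0xe2, 0x06, 0x6c, 0x37, 0x54, 0x99, 0xee]
t2 = [0xa6, 0x99, 0xe2, 0x37, 0x06, 0x06, 0x6c, 0xa6]

RES = [0xa6, 0x99, 0xe2, 0x37, 0x06, 0x06, 0x6c, 0xa6]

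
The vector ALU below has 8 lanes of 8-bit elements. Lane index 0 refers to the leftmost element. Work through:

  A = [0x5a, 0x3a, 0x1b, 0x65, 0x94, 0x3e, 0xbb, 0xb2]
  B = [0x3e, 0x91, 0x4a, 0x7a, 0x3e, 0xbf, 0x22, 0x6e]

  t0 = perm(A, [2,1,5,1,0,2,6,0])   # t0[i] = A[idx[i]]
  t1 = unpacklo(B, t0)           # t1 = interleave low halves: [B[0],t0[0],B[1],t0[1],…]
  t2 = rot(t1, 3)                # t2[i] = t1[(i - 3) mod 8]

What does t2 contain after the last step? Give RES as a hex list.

→ t0 |1b|3a|3e|3a|5a|1b|bb|5a|
→ t1 |3e|1b|91|3a|4a|3e|7a|3a|
→ t2 |3e|7a|3a|3e|1b|91|3a|4a|

RES = [ 0x3e  0x7a  0x3a  0x3e  0x1b  0x91  0x3a  0x4a ]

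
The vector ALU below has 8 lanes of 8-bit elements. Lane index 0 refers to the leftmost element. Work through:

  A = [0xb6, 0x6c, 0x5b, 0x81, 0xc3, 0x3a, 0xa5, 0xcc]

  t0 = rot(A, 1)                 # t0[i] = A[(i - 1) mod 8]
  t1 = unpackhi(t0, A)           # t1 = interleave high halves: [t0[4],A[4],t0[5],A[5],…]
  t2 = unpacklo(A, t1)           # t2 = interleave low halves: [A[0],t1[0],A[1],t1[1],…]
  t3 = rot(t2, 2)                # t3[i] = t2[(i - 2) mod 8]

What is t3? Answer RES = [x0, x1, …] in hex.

RES = [0x81, 0x3a, 0xb6, 0x81, 0x6c, 0xc3, 0x5b, 0xc3]

t0 = [0xcc, 0xb6, 0x6c, 0x5b, 0x81, 0xc3, 0x3a, 0xa5]
t1 = [0x81, 0xc3, 0xc3, 0x3a, 0x3a, 0xa5, 0xa5, 0xcc]
t2 = [0xb6, 0x81, 0x6c, 0xc3, 0x5b, 0xc3, 0x81, 0x3a]
t3 = [0x81, 0x3a, 0xb6, 0x81, 0x6c, 0xc3, 0x5b, 0xc3]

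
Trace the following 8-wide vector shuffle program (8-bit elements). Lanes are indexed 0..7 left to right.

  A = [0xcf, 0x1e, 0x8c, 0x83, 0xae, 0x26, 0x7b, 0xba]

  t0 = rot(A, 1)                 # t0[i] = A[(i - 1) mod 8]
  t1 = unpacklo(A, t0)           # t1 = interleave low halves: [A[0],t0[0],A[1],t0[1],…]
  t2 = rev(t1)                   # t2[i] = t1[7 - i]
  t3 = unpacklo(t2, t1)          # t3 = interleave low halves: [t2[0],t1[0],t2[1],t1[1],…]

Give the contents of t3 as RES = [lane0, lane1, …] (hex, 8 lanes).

  t0: ba cf 1e 8c 83 ae 26 7b
  t1: cf ba 1e cf 8c 1e 83 8c
  t2: 8c 83 1e 8c cf 1e ba cf
  t3: 8c cf 83 ba 1e 1e 8c cf

RES = [0x8c, 0xcf, 0x83, 0xba, 0x1e, 0x1e, 0x8c, 0xcf]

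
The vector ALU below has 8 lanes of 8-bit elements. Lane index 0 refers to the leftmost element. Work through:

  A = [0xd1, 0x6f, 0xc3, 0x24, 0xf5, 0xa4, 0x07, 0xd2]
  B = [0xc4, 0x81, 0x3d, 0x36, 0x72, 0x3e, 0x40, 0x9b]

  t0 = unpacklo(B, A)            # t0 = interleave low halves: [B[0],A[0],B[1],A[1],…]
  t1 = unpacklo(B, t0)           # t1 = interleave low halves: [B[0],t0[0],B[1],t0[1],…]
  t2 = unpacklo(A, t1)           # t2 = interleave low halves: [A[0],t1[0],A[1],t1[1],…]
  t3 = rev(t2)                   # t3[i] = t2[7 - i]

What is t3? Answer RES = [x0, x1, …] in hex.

t0 = [0xc4, 0xd1, 0x81, 0x6f, 0x3d, 0xc3, 0x36, 0x24]
t1 = [0xc4, 0xc4, 0x81, 0xd1, 0x3d, 0x81, 0x36, 0x6f]
t2 = [0xd1, 0xc4, 0x6f, 0xc4, 0xc3, 0x81, 0x24, 0xd1]
t3 = [0xd1, 0x24, 0x81, 0xc3, 0xc4, 0x6f, 0xc4, 0xd1]

RES = [0xd1, 0x24, 0x81, 0xc3, 0xc4, 0x6f, 0xc4, 0xd1]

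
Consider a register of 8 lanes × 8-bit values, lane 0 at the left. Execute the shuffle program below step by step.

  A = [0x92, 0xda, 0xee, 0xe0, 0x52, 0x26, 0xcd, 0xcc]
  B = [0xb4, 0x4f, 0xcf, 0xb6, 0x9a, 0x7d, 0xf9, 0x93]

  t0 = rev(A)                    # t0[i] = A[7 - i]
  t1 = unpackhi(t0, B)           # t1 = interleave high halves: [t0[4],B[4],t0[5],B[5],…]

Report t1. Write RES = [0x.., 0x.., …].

RES = [0xe0, 0x9a, 0xee, 0x7d, 0xda, 0xf9, 0x92, 0x93]

t0 = [0xcc, 0xcd, 0x26, 0x52, 0xe0, 0xee, 0xda, 0x92]
t1 = [0xe0, 0x9a, 0xee, 0x7d, 0xda, 0xf9, 0x92, 0x93]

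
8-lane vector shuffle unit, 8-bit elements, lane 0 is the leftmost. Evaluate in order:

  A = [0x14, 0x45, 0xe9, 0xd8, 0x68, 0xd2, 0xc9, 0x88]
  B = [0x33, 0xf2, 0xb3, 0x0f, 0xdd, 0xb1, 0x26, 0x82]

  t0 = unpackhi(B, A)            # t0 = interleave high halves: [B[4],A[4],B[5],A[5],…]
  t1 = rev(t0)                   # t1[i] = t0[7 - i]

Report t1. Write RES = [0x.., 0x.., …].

→ t0 |dd|68|b1|d2|26|c9|82|88|
→ t1 |88|82|c9|26|d2|b1|68|dd|

RES = [ 0x88  0x82  0xc9  0x26  0xd2  0xb1  0x68  0xdd ]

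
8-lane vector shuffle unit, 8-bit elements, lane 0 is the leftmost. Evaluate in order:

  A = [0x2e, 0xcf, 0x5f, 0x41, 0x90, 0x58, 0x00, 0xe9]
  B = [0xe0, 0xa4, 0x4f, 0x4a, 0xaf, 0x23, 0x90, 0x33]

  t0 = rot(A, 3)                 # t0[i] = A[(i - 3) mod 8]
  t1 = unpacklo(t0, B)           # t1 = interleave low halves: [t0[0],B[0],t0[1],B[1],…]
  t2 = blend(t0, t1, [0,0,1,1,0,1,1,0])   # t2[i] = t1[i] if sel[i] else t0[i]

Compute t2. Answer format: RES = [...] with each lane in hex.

→ t0 |58|00|e9|2e|cf|5f|41|90|
→ t1 |58|e0|00|a4|e9|4f|2e|4a|
→ t2 |58|00|00|a4|cf|4f|2e|90|

RES = [ 0x58  0x00  0x00  0xa4  0xcf  0x4f  0x2e  0x90 ]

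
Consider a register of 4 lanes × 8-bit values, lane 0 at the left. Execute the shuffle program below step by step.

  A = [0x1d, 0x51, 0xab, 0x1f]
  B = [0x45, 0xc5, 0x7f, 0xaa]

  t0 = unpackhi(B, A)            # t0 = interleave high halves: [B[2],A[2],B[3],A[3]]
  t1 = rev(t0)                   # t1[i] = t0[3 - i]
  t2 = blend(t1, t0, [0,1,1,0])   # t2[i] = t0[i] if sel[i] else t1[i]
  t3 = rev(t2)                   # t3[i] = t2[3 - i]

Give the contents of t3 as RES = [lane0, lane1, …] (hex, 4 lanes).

  t0: 7f ab aa 1f
  t1: 1f aa ab 7f
  t2: 1f ab aa 7f
  t3: 7f aa ab 1f

RES = [ 0x7f  0xaa  0xab  0x1f ]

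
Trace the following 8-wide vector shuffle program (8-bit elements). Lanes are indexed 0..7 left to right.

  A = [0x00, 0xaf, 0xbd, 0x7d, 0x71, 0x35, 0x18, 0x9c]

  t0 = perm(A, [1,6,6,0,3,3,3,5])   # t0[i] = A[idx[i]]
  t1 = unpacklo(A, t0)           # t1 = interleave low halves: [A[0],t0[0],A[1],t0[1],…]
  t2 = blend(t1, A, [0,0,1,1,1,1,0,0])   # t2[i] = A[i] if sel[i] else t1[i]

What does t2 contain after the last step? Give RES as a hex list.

t0 = [0xaf, 0x18, 0x18, 0x00, 0x7d, 0x7d, 0x7d, 0x35]
t1 = [0x00, 0xaf, 0xaf, 0x18, 0xbd, 0x18, 0x7d, 0x00]
t2 = [0x00, 0xaf, 0xbd, 0x7d, 0x71, 0x35, 0x7d, 0x00]

RES = [ 0x00  0xaf  0xbd  0x7d  0x71  0x35  0x7d  0x00 ]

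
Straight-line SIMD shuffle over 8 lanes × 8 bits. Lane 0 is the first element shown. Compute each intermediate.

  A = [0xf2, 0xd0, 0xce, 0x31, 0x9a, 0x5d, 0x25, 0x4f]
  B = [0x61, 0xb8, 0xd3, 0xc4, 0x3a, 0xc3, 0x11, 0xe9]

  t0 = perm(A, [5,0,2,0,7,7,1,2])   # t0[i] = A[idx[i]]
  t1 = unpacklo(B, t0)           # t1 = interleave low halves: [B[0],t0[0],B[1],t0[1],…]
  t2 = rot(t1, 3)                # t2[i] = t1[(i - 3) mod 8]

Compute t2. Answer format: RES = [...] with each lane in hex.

RES = [ 0xce  0xc4  0xf2  0x61  0x5d  0xb8  0xf2  0xd3 ]

→ t0 |5d|f2|ce|f2|4f|4f|d0|ce|
→ t1 |61|5d|b8|f2|d3|ce|c4|f2|
→ t2 |ce|c4|f2|61|5d|b8|f2|d3|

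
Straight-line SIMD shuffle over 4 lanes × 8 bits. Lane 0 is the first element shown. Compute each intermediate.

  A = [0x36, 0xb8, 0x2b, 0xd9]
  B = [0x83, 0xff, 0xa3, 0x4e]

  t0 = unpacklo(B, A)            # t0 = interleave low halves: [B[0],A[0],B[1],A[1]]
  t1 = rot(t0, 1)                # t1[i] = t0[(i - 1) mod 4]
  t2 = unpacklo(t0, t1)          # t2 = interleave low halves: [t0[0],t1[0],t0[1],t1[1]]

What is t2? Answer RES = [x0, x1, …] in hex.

t0 = [0x83, 0x36, 0xff, 0xb8]
t1 = [0xb8, 0x83, 0x36, 0xff]
t2 = [0x83, 0xb8, 0x36, 0x83]

RES = [0x83, 0xb8, 0x36, 0x83]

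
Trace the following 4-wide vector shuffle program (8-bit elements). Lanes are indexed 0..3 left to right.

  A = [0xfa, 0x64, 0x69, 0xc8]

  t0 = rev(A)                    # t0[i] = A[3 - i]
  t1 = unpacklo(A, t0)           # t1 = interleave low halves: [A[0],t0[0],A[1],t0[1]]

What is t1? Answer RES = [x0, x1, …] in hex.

RES = [ 0xfa  0xc8  0x64  0x69 ]

t0 = [0xc8, 0x69, 0x64, 0xfa]
t1 = [0xfa, 0xc8, 0x64, 0x69]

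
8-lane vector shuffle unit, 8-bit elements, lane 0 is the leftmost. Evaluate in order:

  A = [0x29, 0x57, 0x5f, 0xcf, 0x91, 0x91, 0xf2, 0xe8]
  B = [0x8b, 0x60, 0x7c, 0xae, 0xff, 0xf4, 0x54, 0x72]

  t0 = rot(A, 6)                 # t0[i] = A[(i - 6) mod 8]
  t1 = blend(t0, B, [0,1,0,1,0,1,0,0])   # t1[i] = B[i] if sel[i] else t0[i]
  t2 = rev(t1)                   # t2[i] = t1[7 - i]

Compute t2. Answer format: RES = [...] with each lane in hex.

t0 = [0x5f, 0xcf, 0x91, 0x91, 0xf2, 0xe8, 0x29, 0x57]
t1 = [0x5f, 0x60, 0x91, 0xae, 0xf2, 0xf4, 0x29, 0x57]
t2 = [0x57, 0x29, 0xf4, 0xf2, 0xae, 0x91, 0x60, 0x5f]

RES = [ 0x57  0x29  0xf4  0xf2  0xae  0x91  0x60  0x5f ]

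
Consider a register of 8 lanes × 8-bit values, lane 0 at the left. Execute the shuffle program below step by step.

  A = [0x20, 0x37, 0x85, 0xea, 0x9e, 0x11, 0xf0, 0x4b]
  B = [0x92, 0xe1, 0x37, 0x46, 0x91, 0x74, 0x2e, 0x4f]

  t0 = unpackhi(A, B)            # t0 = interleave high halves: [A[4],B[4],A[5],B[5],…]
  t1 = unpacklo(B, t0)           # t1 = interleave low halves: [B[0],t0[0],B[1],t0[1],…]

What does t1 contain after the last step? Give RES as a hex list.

RES = [0x92, 0x9e, 0xe1, 0x91, 0x37, 0x11, 0x46, 0x74]

→ t0 |9e|91|11|74|f0|2e|4b|4f|
→ t1 |92|9e|e1|91|37|11|46|74|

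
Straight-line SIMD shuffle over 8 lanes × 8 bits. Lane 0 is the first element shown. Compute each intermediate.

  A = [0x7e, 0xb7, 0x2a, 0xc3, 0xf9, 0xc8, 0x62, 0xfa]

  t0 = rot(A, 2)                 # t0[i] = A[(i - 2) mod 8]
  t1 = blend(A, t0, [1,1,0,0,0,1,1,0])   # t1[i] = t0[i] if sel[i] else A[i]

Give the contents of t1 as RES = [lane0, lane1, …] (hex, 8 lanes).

t0 = [0x62, 0xfa, 0x7e, 0xb7, 0x2a, 0xc3, 0xf9, 0xc8]
t1 = [0x62, 0xfa, 0x2a, 0xc3, 0xf9, 0xc3, 0xf9, 0xfa]

RES = [0x62, 0xfa, 0x2a, 0xc3, 0xf9, 0xc3, 0xf9, 0xfa]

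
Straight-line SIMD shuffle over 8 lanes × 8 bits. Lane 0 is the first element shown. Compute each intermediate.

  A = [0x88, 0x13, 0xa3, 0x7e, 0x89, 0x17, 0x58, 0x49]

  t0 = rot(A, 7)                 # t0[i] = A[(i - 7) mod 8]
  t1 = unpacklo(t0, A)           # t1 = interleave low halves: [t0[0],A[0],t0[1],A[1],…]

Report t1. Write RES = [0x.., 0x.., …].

RES = [ 0x13  0x88  0xa3  0x13  0x7e  0xa3  0x89  0x7e ]

t0 = [0x13, 0xa3, 0x7e, 0x89, 0x17, 0x58, 0x49, 0x88]
t1 = [0x13, 0x88, 0xa3, 0x13, 0x7e, 0xa3, 0x89, 0x7e]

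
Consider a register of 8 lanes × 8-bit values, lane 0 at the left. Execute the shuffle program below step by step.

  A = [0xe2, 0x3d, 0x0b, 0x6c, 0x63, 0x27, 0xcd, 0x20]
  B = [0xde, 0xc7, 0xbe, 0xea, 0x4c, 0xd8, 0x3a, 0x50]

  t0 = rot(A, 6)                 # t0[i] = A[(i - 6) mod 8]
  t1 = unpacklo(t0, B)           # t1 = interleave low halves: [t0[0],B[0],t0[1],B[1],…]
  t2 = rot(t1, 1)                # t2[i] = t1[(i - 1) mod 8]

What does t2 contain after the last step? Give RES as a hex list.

RES = [ 0xea  0x0b  0xde  0x6c  0xc7  0x63  0xbe  0x27 ]

→ t0 |0b|6c|63|27|cd|20|e2|3d|
→ t1 |0b|de|6c|c7|63|be|27|ea|
→ t2 |ea|0b|de|6c|c7|63|be|27|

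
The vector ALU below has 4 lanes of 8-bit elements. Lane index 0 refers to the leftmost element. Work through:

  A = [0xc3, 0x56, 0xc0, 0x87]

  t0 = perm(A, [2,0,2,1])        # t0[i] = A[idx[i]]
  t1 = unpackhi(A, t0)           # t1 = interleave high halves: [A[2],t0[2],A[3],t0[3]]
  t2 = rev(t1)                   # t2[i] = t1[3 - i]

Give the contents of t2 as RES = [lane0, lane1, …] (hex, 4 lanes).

  t0: c0 c3 c0 56
  t1: c0 c0 87 56
  t2: 56 87 c0 c0

RES = [0x56, 0x87, 0xc0, 0xc0]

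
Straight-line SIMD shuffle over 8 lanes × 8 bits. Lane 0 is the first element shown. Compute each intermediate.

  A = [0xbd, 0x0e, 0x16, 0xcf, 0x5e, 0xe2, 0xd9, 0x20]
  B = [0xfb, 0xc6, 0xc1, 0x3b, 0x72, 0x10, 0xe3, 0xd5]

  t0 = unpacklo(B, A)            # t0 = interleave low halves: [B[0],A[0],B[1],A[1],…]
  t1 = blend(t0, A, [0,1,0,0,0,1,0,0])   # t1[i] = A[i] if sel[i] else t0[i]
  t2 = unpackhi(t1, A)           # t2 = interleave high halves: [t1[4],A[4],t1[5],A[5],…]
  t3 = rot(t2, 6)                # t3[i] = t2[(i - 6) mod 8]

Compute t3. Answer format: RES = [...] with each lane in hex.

RES = [0xe2, 0xe2, 0x3b, 0xd9, 0xcf, 0x20, 0xc1, 0x5e]

t0 = [0xfb, 0xbd, 0xc6, 0x0e, 0xc1, 0x16, 0x3b, 0xcf]
t1 = [0xfb, 0x0e, 0xc6, 0x0e, 0xc1, 0xe2, 0x3b, 0xcf]
t2 = [0xc1, 0x5e, 0xe2, 0xe2, 0x3b, 0xd9, 0xcf, 0x20]
t3 = [0xe2, 0xe2, 0x3b, 0xd9, 0xcf, 0x20, 0xc1, 0x5e]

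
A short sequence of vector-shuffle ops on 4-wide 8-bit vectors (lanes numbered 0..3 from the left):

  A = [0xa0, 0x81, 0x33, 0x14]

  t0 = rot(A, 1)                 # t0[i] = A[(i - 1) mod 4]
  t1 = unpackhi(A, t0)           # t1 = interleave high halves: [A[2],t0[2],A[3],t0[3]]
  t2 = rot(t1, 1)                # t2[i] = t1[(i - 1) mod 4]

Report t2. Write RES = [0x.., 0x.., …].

RES = [0x33, 0x33, 0x81, 0x14]

→ t0 |14|a0|81|33|
→ t1 |33|81|14|33|
→ t2 |33|33|81|14|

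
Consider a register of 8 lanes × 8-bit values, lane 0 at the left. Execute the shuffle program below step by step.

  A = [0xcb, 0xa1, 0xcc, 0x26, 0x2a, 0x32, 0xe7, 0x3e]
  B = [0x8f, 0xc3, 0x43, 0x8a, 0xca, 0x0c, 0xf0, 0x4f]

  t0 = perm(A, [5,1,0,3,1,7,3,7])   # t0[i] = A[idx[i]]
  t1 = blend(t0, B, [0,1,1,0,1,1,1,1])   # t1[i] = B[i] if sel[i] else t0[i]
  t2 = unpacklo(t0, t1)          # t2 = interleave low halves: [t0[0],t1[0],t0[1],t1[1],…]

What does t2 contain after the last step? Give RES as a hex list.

  t0: 32 a1 cb 26 a1 3e 26 3e
  t1: 32 c3 43 26 ca 0c f0 4f
  t2: 32 32 a1 c3 cb 43 26 26

RES = [0x32, 0x32, 0xa1, 0xc3, 0xcb, 0x43, 0x26, 0x26]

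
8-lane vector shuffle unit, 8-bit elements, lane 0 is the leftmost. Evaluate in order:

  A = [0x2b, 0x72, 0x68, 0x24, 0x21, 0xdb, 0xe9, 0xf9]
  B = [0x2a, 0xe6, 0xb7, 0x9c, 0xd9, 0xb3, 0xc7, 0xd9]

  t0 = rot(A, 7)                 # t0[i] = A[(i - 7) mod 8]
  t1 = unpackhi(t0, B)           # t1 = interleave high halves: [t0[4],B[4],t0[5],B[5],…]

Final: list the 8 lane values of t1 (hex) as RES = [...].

RES = [0xdb, 0xd9, 0xe9, 0xb3, 0xf9, 0xc7, 0x2b, 0xd9]

t0 = [0x72, 0x68, 0x24, 0x21, 0xdb, 0xe9, 0xf9, 0x2b]
t1 = [0xdb, 0xd9, 0xe9, 0xb3, 0xf9, 0xc7, 0x2b, 0xd9]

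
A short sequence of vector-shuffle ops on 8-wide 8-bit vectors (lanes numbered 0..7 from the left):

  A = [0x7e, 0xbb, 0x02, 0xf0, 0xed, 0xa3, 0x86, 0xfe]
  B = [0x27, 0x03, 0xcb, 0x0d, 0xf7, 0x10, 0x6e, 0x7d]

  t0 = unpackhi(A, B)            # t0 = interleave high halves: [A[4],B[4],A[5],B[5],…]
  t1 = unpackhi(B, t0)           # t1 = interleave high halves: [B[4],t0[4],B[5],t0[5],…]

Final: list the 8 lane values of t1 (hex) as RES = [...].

t0 = [0xed, 0xf7, 0xa3, 0x10, 0x86, 0x6e, 0xfe, 0x7d]
t1 = [0xf7, 0x86, 0x10, 0x6e, 0x6e, 0xfe, 0x7d, 0x7d]

RES = [0xf7, 0x86, 0x10, 0x6e, 0x6e, 0xfe, 0x7d, 0x7d]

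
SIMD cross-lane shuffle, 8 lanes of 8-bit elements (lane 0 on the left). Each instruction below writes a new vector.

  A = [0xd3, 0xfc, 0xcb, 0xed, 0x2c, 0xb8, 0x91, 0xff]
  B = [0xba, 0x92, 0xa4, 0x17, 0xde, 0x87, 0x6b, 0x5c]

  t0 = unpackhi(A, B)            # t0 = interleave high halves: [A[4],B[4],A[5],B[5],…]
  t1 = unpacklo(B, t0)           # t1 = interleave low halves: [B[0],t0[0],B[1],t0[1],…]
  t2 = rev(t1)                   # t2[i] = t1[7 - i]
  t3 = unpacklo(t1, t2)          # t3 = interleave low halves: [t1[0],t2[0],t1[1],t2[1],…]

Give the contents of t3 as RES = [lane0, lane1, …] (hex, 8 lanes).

  t0: 2c de b8 87 91 6b ff 5c
  t1: ba 2c 92 de a4 b8 17 87
  t2: 87 17 b8 a4 de 92 2c ba
  t3: ba 87 2c 17 92 b8 de a4

RES = [0xba, 0x87, 0x2c, 0x17, 0x92, 0xb8, 0xde, 0xa4]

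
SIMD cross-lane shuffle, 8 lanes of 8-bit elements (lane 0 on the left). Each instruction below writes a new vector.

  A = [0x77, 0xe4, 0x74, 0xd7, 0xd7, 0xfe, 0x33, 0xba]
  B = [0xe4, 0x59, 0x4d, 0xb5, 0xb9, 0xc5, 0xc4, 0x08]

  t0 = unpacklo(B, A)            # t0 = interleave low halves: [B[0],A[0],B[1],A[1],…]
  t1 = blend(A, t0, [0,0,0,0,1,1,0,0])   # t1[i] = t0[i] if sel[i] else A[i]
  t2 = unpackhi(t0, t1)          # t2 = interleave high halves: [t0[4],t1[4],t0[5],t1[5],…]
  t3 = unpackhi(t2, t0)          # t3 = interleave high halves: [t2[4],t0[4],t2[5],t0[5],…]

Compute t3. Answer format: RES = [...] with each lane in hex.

→ t0 |e4|77|59|e4|4d|74|b5|d7|
→ t1 |77|e4|74|d7|4d|74|33|ba|
→ t2 |4d|4d|74|74|b5|33|d7|ba|
→ t3 |b5|4d|33|74|d7|b5|ba|d7|

RES = [0xb5, 0x4d, 0x33, 0x74, 0xd7, 0xb5, 0xba, 0xd7]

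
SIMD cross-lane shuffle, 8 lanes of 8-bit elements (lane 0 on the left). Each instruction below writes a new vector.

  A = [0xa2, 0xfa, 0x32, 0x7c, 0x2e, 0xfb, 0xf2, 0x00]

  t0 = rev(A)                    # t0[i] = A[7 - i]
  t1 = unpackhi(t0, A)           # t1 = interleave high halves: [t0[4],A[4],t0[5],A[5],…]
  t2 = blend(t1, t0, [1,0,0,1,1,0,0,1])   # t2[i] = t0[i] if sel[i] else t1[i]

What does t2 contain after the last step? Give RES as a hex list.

→ t0 |00|f2|fb|2e|7c|32|fa|a2|
→ t1 |7c|2e|32|fb|fa|f2|a2|00|
→ t2 |00|2e|32|2e|7c|f2|a2|a2|

RES = [ 0x00  0x2e  0x32  0x2e  0x7c  0xf2  0xa2  0xa2 ]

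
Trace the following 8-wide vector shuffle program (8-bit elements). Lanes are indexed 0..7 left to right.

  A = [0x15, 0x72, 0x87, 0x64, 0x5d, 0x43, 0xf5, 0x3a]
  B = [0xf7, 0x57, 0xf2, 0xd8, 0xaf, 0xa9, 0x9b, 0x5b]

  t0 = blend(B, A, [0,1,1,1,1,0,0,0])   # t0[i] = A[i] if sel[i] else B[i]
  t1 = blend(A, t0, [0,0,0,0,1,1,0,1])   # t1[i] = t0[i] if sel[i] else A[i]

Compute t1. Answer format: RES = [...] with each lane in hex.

RES = [0x15, 0x72, 0x87, 0x64, 0x5d, 0xa9, 0xf5, 0x5b]

→ t0 |f7|72|87|64|5d|a9|9b|5b|
→ t1 |15|72|87|64|5d|a9|f5|5b|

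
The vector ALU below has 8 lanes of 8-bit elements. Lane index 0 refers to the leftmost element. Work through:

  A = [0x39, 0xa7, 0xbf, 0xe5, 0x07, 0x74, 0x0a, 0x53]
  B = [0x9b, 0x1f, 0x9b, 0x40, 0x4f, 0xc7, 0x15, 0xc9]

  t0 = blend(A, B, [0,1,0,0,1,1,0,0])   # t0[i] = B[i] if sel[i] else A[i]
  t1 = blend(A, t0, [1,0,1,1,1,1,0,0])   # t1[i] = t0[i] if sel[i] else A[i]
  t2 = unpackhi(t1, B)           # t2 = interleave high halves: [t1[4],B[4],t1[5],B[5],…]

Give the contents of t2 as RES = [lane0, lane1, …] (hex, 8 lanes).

RES = [0x4f, 0x4f, 0xc7, 0xc7, 0x0a, 0x15, 0x53, 0xc9]

→ t0 |39|1f|bf|e5|4f|c7|0a|53|
→ t1 |39|a7|bf|e5|4f|c7|0a|53|
→ t2 |4f|4f|c7|c7|0a|15|53|c9|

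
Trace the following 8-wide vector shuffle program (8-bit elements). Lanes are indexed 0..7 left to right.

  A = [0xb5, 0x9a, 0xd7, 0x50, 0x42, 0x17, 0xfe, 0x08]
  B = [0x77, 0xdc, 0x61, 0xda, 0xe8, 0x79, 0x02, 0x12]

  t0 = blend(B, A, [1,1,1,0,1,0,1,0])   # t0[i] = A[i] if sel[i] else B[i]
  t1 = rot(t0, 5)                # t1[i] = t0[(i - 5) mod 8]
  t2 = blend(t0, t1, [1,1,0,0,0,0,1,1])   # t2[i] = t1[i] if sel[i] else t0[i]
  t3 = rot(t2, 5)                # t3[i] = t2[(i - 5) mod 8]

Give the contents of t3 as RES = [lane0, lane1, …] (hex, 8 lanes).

→ t0 |b5|9a|d7|da|42|79|fe|12|
→ t1 |da|42|79|fe|12|b5|9a|d7|
→ t2 |da|42|d7|da|42|79|9a|d7|
→ t3 |da|42|79|9a|d7|da|42|d7|

RES = [ 0xda  0x42  0x79  0x9a  0xd7  0xda  0x42  0xd7 ]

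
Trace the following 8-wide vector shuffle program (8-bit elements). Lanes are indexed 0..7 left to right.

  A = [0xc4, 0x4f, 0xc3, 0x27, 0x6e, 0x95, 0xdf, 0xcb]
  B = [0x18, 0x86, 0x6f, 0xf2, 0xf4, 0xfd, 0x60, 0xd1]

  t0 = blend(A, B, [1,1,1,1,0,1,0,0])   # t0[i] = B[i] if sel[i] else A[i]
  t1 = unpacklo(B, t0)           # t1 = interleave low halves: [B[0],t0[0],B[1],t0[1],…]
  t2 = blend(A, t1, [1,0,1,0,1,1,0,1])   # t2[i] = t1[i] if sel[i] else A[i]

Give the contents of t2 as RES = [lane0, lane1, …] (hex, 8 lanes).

t0 = [0x18, 0x86, 0x6f, 0xf2, 0x6e, 0xfd, 0xdf, 0xcb]
t1 = [0x18, 0x18, 0x86, 0x86, 0x6f, 0x6f, 0xf2, 0xf2]
t2 = [0x18, 0x4f, 0x86, 0x27, 0x6f, 0x6f, 0xdf, 0xf2]

RES = [ 0x18  0x4f  0x86  0x27  0x6f  0x6f  0xdf  0xf2 ]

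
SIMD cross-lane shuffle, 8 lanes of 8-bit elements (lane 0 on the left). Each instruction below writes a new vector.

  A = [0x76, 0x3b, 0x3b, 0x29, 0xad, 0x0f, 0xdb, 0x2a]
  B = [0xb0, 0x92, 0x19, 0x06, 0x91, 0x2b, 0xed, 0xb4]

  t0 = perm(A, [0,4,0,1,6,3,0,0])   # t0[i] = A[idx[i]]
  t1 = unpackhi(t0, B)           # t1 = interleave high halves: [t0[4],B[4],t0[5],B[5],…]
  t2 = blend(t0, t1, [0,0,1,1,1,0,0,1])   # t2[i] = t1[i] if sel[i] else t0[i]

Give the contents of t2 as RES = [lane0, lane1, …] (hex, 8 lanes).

→ t0 |76|ad|76|3b|db|29|76|76|
→ t1 |db|91|29|2b|76|ed|76|b4|
→ t2 |76|ad|29|2b|76|29|76|b4|

RES = [0x76, 0xad, 0x29, 0x2b, 0x76, 0x29, 0x76, 0xb4]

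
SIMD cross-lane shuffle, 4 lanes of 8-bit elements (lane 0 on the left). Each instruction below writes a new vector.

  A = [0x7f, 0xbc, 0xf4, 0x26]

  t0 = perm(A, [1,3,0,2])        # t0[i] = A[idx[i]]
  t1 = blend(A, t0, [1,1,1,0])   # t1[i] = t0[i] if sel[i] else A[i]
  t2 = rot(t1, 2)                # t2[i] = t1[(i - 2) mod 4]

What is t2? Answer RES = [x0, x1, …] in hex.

RES = [ 0x7f  0x26  0xbc  0x26 ]

t0 = [0xbc, 0x26, 0x7f, 0xf4]
t1 = [0xbc, 0x26, 0x7f, 0x26]
t2 = [0x7f, 0x26, 0xbc, 0x26]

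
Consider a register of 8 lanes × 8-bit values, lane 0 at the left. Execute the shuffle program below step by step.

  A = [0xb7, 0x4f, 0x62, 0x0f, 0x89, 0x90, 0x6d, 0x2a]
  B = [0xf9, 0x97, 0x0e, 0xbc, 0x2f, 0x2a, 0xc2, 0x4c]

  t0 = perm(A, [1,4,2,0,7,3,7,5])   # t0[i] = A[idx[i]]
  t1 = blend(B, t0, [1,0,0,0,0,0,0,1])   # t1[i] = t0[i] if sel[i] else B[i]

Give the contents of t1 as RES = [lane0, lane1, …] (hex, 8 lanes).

→ t0 |4f|89|62|b7|2a|0f|2a|90|
→ t1 |4f|97|0e|bc|2f|2a|c2|90|

RES = [ 0x4f  0x97  0x0e  0xbc  0x2f  0x2a  0xc2  0x90 ]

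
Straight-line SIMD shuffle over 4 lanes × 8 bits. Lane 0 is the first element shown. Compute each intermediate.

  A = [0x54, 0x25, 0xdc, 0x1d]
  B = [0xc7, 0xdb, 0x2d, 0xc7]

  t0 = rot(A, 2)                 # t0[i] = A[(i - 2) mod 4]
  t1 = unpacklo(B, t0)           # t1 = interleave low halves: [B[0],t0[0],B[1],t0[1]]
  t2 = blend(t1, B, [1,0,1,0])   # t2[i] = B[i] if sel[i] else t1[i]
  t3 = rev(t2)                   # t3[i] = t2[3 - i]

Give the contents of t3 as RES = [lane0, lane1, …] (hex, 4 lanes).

→ t0 |dc|1d|54|25|
→ t1 |c7|dc|db|1d|
→ t2 |c7|dc|2d|1d|
→ t3 |1d|2d|dc|c7|

RES = [0x1d, 0x2d, 0xdc, 0xc7]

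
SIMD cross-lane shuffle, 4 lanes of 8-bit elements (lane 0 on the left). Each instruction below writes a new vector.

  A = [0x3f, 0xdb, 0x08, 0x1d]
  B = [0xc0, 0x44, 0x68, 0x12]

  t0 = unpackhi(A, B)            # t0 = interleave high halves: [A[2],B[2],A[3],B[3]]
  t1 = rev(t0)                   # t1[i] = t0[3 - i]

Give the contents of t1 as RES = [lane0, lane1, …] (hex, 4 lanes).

→ t0 |08|68|1d|12|
→ t1 |12|1d|68|08|

RES = [ 0x12  0x1d  0x68  0x08 ]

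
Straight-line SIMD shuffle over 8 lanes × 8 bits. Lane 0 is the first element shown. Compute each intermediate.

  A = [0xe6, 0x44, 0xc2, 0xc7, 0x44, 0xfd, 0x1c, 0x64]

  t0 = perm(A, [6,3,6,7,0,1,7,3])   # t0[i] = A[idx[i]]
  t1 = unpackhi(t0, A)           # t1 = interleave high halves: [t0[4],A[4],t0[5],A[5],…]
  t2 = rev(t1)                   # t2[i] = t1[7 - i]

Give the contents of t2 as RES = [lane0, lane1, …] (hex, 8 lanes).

  t0: 1c c7 1c 64 e6 44 64 c7
  t1: e6 44 44 fd 64 1c c7 64
  t2: 64 c7 1c 64 fd 44 44 e6

RES = [0x64, 0xc7, 0x1c, 0x64, 0xfd, 0x44, 0x44, 0xe6]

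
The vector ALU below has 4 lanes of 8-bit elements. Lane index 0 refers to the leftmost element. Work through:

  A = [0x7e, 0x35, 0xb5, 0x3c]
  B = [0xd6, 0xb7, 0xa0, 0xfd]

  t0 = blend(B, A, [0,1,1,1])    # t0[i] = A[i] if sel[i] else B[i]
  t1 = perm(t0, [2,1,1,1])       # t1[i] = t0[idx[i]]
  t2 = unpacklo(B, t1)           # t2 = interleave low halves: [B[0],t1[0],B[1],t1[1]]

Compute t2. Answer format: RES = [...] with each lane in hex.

RES = [ 0xd6  0xb5  0xb7  0x35 ]

t0 = [0xd6, 0x35, 0xb5, 0x3c]
t1 = [0xb5, 0x35, 0x35, 0x35]
t2 = [0xd6, 0xb5, 0xb7, 0x35]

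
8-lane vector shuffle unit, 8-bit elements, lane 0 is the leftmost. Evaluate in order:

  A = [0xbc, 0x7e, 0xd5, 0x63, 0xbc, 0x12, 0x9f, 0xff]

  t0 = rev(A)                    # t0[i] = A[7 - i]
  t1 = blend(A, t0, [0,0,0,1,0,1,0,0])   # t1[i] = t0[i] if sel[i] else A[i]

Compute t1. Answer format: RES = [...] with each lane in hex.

→ t0 |ff|9f|12|bc|63|d5|7e|bc|
→ t1 |bc|7e|d5|bc|bc|d5|9f|ff|

RES = [ 0xbc  0x7e  0xd5  0xbc  0xbc  0xd5  0x9f  0xff ]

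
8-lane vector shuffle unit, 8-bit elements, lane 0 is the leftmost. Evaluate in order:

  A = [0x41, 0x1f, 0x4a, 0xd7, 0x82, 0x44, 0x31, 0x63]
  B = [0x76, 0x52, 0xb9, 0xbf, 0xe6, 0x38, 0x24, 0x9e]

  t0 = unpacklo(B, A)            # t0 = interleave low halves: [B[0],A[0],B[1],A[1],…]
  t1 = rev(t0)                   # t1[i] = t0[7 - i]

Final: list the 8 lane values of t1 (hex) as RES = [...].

  t0: 76 41 52 1f b9 4a bf d7
  t1: d7 bf 4a b9 1f 52 41 76

RES = [0xd7, 0xbf, 0x4a, 0xb9, 0x1f, 0x52, 0x41, 0x76]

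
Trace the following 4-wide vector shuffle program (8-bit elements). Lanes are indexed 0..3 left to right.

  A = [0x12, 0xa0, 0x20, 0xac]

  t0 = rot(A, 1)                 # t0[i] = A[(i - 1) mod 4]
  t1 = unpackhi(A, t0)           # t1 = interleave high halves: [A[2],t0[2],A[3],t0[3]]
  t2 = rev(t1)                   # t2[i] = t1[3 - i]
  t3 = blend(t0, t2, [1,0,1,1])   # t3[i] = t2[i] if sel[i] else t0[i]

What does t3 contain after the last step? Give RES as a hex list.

  t0: ac 12 a0 20
  t1: 20 a0 ac 20
  t2: 20 ac a0 20
  t3: 20 12 a0 20

RES = [ 0x20  0x12  0xa0  0x20 ]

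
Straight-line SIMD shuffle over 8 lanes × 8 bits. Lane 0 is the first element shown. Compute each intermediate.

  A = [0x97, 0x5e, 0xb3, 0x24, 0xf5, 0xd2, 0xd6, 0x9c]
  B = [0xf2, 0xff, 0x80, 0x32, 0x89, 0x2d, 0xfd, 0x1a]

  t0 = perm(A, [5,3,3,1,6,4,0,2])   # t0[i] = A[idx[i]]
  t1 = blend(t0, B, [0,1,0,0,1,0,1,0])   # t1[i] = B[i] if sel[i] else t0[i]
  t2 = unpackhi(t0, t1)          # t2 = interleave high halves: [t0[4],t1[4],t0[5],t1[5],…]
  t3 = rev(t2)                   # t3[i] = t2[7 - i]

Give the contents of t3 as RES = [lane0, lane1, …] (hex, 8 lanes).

  t0: d2 24 24 5e d6 f5 97 b3
  t1: d2 ff 24 5e 89 f5 fd b3
  t2: d6 89 f5 f5 97 fd b3 b3
  t3: b3 b3 fd 97 f5 f5 89 d6

RES = [ 0xb3  0xb3  0xfd  0x97  0xf5  0xf5  0x89  0xd6 ]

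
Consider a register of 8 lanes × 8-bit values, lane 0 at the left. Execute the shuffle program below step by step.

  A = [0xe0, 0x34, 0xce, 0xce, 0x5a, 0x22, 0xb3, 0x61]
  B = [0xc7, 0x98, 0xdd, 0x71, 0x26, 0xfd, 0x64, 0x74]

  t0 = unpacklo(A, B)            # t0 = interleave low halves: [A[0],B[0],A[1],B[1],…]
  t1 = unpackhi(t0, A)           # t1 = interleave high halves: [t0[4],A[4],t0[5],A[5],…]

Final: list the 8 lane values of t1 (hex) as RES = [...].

RES = [ 0xce  0x5a  0xdd  0x22  0xce  0xb3  0x71  0x61 ]

t0 = [0xe0, 0xc7, 0x34, 0x98, 0xce, 0xdd, 0xce, 0x71]
t1 = [0xce, 0x5a, 0xdd, 0x22, 0xce, 0xb3, 0x71, 0x61]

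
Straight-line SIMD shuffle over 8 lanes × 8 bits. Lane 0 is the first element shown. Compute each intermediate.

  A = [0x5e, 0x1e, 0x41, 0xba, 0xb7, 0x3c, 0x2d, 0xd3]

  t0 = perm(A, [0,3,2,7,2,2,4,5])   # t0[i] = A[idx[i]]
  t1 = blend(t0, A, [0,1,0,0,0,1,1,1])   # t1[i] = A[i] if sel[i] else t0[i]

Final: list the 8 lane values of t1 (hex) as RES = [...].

  t0: 5e ba 41 d3 41 41 b7 3c
  t1: 5e 1e 41 d3 41 3c 2d d3

RES = [0x5e, 0x1e, 0x41, 0xd3, 0x41, 0x3c, 0x2d, 0xd3]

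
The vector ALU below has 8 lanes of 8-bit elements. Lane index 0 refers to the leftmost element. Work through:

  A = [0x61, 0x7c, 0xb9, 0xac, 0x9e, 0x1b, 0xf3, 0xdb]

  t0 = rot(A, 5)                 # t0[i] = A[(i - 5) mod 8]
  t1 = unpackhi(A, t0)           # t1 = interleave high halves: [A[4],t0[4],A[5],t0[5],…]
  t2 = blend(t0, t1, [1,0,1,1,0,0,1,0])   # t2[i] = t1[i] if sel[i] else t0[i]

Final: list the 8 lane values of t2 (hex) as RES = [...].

t0 = [0xac, 0x9e, 0x1b, 0xf3, 0xdb, 0x61, 0x7c, 0xb9]
t1 = [0x9e, 0xdb, 0x1b, 0x61, 0xf3, 0x7c, 0xdb, 0xb9]
t2 = [0x9e, 0x9e, 0x1b, 0x61, 0xdb, 0x61, 0xdb, 0xb9]

RES = [0x9e, 0x9e, 0x1b, 0x61, 0xdb, 0x61, 0xdb, 0xb9]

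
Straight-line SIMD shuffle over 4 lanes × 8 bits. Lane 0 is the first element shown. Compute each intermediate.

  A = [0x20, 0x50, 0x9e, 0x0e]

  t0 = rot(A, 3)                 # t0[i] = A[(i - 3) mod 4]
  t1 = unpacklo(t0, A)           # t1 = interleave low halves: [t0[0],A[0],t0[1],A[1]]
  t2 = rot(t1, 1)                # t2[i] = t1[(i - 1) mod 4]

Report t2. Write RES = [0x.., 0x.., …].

t0 = [0x50, 0x9e, 0x0e, 0x20]
t1 = [0x50, 0x20, 0x9e, 0x50]
t2 = [0x50, 0x50, 0x20, 0x9e]

RES = [ 0x50  0x50  0x20  0x9e ]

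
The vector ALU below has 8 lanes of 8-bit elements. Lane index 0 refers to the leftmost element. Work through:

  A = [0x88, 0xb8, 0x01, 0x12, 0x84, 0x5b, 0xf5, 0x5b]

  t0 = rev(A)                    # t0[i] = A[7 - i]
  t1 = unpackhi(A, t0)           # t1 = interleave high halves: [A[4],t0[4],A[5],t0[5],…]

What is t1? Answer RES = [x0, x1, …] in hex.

→ t0 |5b|f5|5b|84|12|01|b8|88|
→ t1 |84|12|5b|01|f5|b8|5b|88|

RES = [0x84, 0x12, 0x5b, 0x01, 0xf5, 0xb8, 0x5b, 0x88]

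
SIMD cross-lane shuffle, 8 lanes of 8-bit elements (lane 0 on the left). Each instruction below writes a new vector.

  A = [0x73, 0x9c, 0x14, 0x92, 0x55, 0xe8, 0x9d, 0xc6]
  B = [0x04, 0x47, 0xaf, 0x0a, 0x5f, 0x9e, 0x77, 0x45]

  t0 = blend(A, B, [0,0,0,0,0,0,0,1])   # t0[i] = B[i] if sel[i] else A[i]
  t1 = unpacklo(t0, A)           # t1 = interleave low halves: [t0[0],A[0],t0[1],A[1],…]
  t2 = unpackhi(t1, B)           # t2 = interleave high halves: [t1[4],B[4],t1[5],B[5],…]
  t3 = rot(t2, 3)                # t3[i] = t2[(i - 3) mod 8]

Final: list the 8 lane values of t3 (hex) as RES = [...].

RES = [ 0x77  0x92  0x45  0x14  0x5f  0x14  0x9e  0x92 ]

→ t0 |73|9c|14|92|55|e8|9d|45|
→ t1 |73|73|9c|9c|14|14|92|92|
→ t2 |14|5f|14|9e|92|77|92|45|
→ t3 |77|92|45|14|5f|14|9e|92|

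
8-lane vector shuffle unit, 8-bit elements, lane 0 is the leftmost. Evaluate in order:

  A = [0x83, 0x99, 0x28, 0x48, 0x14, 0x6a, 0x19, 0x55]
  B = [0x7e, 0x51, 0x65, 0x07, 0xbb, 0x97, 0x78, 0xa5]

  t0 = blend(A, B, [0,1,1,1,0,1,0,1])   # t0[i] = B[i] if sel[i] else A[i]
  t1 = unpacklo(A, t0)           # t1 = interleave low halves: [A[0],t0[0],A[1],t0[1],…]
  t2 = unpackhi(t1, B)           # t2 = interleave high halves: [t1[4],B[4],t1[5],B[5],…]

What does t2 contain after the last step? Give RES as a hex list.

→ t0 |83|51|65|07|14|97|19|a5|
→ t1 |83|83|99|51|28|65|48|07|
→ t2 |28|bb|65|97|48|78|07|a5|

RES = [0x28, 0xbb, 0x65, 0x97, 0x48, 0x78, 0x07, 0xa5]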